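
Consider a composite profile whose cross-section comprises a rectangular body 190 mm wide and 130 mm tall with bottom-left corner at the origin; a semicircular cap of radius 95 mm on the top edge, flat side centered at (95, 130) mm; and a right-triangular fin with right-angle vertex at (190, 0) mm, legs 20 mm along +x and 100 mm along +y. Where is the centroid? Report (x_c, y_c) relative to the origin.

x_c = 97.55 mm, y_c = 101.65 mm

rectangular body: A = 190 × 130 = 24700.00, centroid at (95.00, 65.00).
semicircular top: A = ½π·95² = 14176.44, centroid at (95.00, 170.32).
triangular fin: A = ½·20·100 = 1000.00, centroid at (196.67, 33.33).
ΣA = 39876.44 mm²
ΣAx_c = (24700.00)(95.00) + (14176.44)(95.00) + (1000.00)(196.67) = 3889928.17 mm³
ΣAy_c = (24700.00)(65.00) + (14176.44)(170.32) + (1000.00)(33.33) = 4053353.46 mm³
x_c = 3889928.17 / 39876.44 = 97.55 mm
y_c = 4053353.46 / 39876.44 = 101.65 mm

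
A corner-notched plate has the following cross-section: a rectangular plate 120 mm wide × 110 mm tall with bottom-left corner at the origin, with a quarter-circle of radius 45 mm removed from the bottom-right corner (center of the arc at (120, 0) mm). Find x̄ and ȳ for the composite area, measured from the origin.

x̄ = 54.40 mm, ȳ = 59.92 mm

plate: A = 120 × 110 = 13200.00, centroid at (60.00, 55.00).
removed quarter-circle: A = −¼π·45² = -1590.43, centroid at (100.90, 19.10).
ΣA = 11609.57 mm²
ΣAx̄ = (13200.00)(60.00) + (-1590.43)(100.90) = 631523.25 mm³
ΣAȳ = (13200.00)(55.00) + (-1590.43)(19.10) = 695625.00 mm³
x̄ = 631523.25 / 11609.57 = 54.40 mm
ȳ = 695625.00 / 11609.57 = 59.92 mm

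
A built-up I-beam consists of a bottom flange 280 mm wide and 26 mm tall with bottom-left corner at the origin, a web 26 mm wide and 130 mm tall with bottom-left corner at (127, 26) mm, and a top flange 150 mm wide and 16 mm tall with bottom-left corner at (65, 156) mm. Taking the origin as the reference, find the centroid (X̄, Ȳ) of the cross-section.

X̄ = 140.00 mm, Ȳ = 60.94 mm

bottom flange: A = 280 × 26 = 7280.00, centroid at (140.00, 13.00).
web: A = 26 × 130 = 3380.00, centroid at (140.00, 91.00).
top flange: A = 150 × 16 = 2400.00, centroid at (140.00, 164.00).
ΣA = 13060.00 mm²
ΣAX̄ = (7280.00)(140.00) + (3380.00)(140.00) + (2400.00)(140.00) = 1828400.00 mm³
ΣAȲ = (7280.00)(13.00) + (3380.00)(91.00) + (2400.00)(164.00) = 795820.00 mm³
X̄ = 1828400.00 / 13060.00 = 140.00 mm
Ȳ = 795820.00 / 13060.00 = 60.94 mm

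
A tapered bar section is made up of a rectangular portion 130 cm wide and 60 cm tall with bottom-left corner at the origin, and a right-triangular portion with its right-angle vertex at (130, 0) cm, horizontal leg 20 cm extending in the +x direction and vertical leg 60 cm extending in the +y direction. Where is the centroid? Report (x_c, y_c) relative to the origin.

rectangular portion: A = 130 × 60 = 7800.00, centroid at (65.00, 30.00).
triangular portion: A = ½·20·60 = 600.00, centroid at (136.67, 20.00).
ΣA = 8400.00 cm²
ΣAx_c = (7800.00)(65.00) + (600.00)(136.67) = 589000.00 cm³
ΣAy_c = (7800.00)(30.00) + (600.00)(20.00) = 246000.00 cm³
x_c = 589000.00 / 8400.00 = 70.12 cm
y_c = 246000.00 / 8400.00 = 29.29 cm

x_c = 70.12 cm, y_c = 29.29 cm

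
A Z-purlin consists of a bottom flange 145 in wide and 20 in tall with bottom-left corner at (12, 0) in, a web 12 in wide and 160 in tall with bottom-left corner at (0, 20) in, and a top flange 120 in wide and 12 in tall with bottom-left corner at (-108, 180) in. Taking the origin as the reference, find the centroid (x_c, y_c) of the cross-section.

bottom flange: A = 145 × 20 = 2900.00, centroid at (84.50, 10.00).
web: A = 12 × 160 = 1920.00, centroid at (6.00, 100.00).
top flange: A = 120 × 12 = 1440.00, centroid at (-48.00, 186.00).
ΣA = 6260.00 in²
ΣAx_c = (2900.00)(84.50) + (1920.00)(6.00) + (1440.00)(-48.00) = 187450.00 in³
ΣAy_c = (2900.00)(10.00) + (1920.00)(100.00) + (1440.00)(186.00) = 488840.00 in³
x_c = 187450.00 / 6260.00 = 29.94 in
y_c = 488840.00 / 6260.00 = 78.09 in

x_c = 29.94 in, y_c = 78.09 in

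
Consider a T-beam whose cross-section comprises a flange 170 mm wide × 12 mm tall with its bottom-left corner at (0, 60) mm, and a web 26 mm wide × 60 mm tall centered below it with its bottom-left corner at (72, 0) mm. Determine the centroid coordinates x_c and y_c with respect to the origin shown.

Part | A | x̄ᵢ | ȳᵢ | A·x̄ᵢ | A·ȳᵢ
web | 1560.00 | 85.00 | 30.00 | 132600.00 | 46800.00
flange | 2040.00 | 85.00 | 66.00 | 173400.00 | 134640.00
Σ | 3600.00 |  |  | 306000.00 | 181440.00
x_c = 306000.00 / 3600.00 = 85.00 mm
y_c = 181440.00 / 3600.00 = 50.40 mm

x_c = 85.00 mm, y_c = 50.40 mm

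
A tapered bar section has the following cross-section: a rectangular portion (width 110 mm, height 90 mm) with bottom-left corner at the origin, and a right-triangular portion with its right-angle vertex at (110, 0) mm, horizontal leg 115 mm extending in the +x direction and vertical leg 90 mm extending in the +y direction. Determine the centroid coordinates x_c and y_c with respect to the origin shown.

x_c = 87.04 mm, y_c = 39.85 mm

rectangular portion: A = 110 × 90 = 9900.00, centroid at (55.00, 45.00).
triangular portion: A = ½·115·90 = 5175.00, centroid at (148.33, 30.00).
ΣA = 15075.00 mm², ΣAx_c = 1312125.00 mm³, ΣAy_c = 600750.00 mm³.
x_c = 1312125.00/15075.00 = 87.04 mm; y_c = 600750.00/15075.00 = 39.85 mm.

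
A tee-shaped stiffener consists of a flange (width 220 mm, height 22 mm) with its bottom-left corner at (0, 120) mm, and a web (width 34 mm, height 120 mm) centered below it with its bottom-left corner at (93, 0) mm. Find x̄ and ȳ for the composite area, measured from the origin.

x̄ = 110.00 mm, ȳ = 98.52 mm

web: A = 34 × 120 = 4080.00, centroid at (110.00, 60.00).
flange: A = 220 × 22 = 4840.00, centroid at (110.00, 131.00).
ΣA = 8920.00 mm²
ΣAx̄ = (4080.00)(110.00) + (4840.00)(110.00) = 981200.00 mm³
ΣAȳ = (4080.00)(60.00) + (4840.00)(131.00) = 878840.00 mm³
x̄ = 981200.00 / 8920.00 = 110.00 mm
ȳ = 878840.00 / 8920.00 = 98.52 mm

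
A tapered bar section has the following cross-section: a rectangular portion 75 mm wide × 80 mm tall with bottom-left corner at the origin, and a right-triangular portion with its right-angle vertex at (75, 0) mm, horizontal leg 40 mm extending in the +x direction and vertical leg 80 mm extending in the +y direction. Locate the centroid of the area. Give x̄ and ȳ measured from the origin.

x̄ = 48.20 mm, ȳ = 37.19 mm

rectangular portion: A = 75 × 80 = 6000.00, centroid at (37.50, 40.00).
triangular portion: A = ½·40·80 = 1600.00, centroid at (88.33, 26.67).
ΣA = 7600.00 mm², ΣAx̄ = 366333.33 mm³, ΣAȳ = 282666.67 mm³.
x̄ = 366333.33/7600.00 = 48.20 mm; ȳ = 282666.67/7600.00 = 37.19 mm.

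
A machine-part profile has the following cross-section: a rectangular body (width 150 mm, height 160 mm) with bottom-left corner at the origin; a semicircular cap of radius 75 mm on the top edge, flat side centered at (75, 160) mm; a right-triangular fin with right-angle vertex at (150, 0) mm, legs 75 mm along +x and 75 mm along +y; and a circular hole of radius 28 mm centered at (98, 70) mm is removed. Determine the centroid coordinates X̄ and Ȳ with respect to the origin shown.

rectangular body: A = 150 × 160 = 24000.00, centroid at (75.00, 80.00).
semicircular top: A = ½π·75² = 8835.73, centroid at (75.00, 191.83).
triangular fin: A = ½·75·75 = 2812.50, centroid at (175.00, 25.00).
hole: A = −π·28² = -2463.01, centroid at (98.00, 70.00).
ΣA = 33185.22 mm²
ΣAX̄ = (24000.00)(75.00) + (8835.73)(75.00) + (2812.50)(175.00) + (-2463.01)(98.00) = 2713492.35 mm³
ΣAȲ = (24000.00)(80.00) + (8835.73)(191.83) + (2812.50)(25.00) + (-2463.01)(70.00) = 3512868.59 mm³
X̄ = 2713492.35 / 33185.22 = 81.77 mm
Ȳ = 3512868.59 / 33185.22 = 105.86 mm

X̄ = 81.77 mm, Ȳ = 105.86 mm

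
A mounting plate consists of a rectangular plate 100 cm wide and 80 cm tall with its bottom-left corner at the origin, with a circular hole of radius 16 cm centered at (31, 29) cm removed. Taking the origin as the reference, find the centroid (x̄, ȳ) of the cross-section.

plate: A = 100 × 80 = 8000.00, centroid at (50.00, 40.00).
hole: A = −π·16² = -804.25, centroid at (31.00, 29.00).
ΣA = 7195.75 cm²
ΣAx̄ = (8000.00)(50.00) + (-804.25)(31.00) = 375068.32 cm³
ΣAȳ = (8000.00)(40.00) + (-804.25)(29.00) = 296676.82 cm³
x̄ = 375068.32 / 7195.75 = 52.12 cm
ȳ = 296676.82 / 7195.75 = 41.23 cm

x̄ = 52.12 cm, ȳ = 41.23 cm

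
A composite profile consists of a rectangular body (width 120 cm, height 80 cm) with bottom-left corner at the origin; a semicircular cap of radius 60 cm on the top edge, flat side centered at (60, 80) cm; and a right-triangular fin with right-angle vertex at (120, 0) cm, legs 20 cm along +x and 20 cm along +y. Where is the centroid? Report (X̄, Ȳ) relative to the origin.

rectangular body: A = 120 × 80 = 9600.00, centroid at (60.00, 40.00).
semicircular top: A = ½π·60² = 5654.87, centroid at (60.00, 105.46).
triangular fin: A = ½·20·20 = 200.00, centroid at (126.67, 6.67).
ΣA = 15454.87 cm²
ΣAX̄ = (9600.00)(60.00) + (5654.87)(60.00) + (200.00)(126.67) = 940625.34 cm³
ΣAȲ = (9600.00)(40.00) + (5654.87)(105.46) + (200.00)(6.67) = 981722.68 cm³
X̄ = 940625.34 / 15454.87 = 60.86 cm
Ȳ = 981722.68 / 15454.87 = 63.52 cm

X̄ = 60.86 cm, Ȳ = 63.52 cm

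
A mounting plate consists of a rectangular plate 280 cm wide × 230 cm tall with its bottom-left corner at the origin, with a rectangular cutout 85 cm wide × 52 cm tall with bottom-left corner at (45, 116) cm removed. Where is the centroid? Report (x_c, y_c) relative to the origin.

Part | A | x̄ᵢ | ȳᵢ | A·x̄ᵢ | A·ȳᵢ
plate | 64400.00 | 140.00 | 115.00 | 9016000.00 | 7406000.00
hole | -4420.00 | 87.50 | 142.00 | -386750.00 | -627640.00
Σ | 59980.00 |  |  | 8629250.00 | 6778360.00
x_c = 8629250.00 / 59980.00 = 143.87 cm
y_c = 6778360.00 / 59980.00 = 113.01 cm

x_c = 143.87 cm, y_c = 113.01 cm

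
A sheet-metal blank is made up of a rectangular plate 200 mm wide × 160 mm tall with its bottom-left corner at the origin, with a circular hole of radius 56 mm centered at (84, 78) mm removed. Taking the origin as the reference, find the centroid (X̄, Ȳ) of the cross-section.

plate: A = 200 × 160 = 32000.00, centroid at (100.00, 80.00).
hole: A = −π·56² = -9852.03, centroid at (84.00, 78.00).
ΣA = 22147.97 mm²
ΣAX̄ = (32000.00)(100.00) + (-9852.03)(84.00) = 2372429.10 mm³
ΣAȲ = (32000.00)(80.00) + (-9852.03)(78.00) = 1791541.30 mm³
X̄ = 2372429.10 / 22147.97 = 107.12 mm
Ȳ = 1791541.30 / 22147.97 = 80.89 mm

X̄ = 107.12 mm, Ȳ = 80.89 mm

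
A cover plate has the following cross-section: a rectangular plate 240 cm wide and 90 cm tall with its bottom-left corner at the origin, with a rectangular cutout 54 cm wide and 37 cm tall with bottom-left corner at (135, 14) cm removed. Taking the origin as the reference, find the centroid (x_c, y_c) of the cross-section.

x_c = 115.72 cm, y_c = 46.27 cm

Part | A | x̄ᵢ | ȳᵢ | A·x̄ᵢ | A·ȳᵢ
plate | 21600.00 | 120.00 | 45.00 | 2592000.00 | 972000.00
hole | -1998.00 | 162.00 | 32.50 | -323676.00 | -64935.00
Σ | 19602.00 |  |  | 2268324.00 | 907065.00
x_c = 2268324.00 / 19602.00 = 115.72 cm
y_c = 907065.00 / 19602.00 = 46.27 cm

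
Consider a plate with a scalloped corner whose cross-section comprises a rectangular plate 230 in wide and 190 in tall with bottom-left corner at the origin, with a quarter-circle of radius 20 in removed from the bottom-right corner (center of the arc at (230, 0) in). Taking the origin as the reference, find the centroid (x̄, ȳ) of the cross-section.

plate: A = 230 × 190 = 43700.00, centroid at (115.00, 95.00).
removed quarter-circle: A = −¼π·20² = -314.16, centroid at (221.51, 8.49).
ΣA = 43385.84 in²
ΣAx̄ = (43700.00)(115.00) + (-314.16)(221.51) = 4955910.04 in³
ΣAȳ = (43700.00)(95.00) + (-314.16)(8.49) = 4148833.33 in³
x̄ = 4955910.04 / 43385.84 = 114.23 in
ȳ = 4148833.33 / 43385.84 = 95.63 in

x̄ = 114.23 in, ȳ = 95.63 in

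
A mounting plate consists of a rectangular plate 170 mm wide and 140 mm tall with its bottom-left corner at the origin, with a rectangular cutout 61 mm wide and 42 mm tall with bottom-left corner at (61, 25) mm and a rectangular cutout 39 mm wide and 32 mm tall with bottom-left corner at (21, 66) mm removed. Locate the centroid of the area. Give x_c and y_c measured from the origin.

Part | A | x̄ᵢ | ȳᵢ | A·x̄ᵢ | A·ȳᵢ
plate | 23800.00 | 85.00 | 70.00 | 2023000.00 | 1666000.00
hole 1 | -2562.00 | 91.50 | 46.00 | -234423.00 | -117852.00
hole 2 | -1248.00 | 40.50 | 82.00 | -50544.00 | -102336.00
Σ | 19990.00 |  |  | 1738033.00 | 1445812.00
x_c = 1738033.00 / 19990.00 = 86.95 mm
y_c = 1445812.00 / 19990.00 = 72.33 mm

x_c = 86.95 mm, y_c = 72.33 mm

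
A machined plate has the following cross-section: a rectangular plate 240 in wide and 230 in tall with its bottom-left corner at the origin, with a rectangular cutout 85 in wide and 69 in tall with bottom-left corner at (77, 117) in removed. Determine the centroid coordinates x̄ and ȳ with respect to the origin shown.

x̄ = 120.06 in, ȳ = 110.66 in

plate: A = 240 × 230 = 55200.00, centroid at (120.00, 115.00).
hole: A = −(85 × 69) = -5865.00, centroid at (119.50, 151.50).
ΣA = 49335.00 in²
ΣAx̄ = (55200.00)(120.00) + (-5865.00)(119.50) = 5923132.50 in³
ΣAȳ = (55200.00)(115.00) + (-5865.00)(151.50) = 5459452.50 in³
x̄ = 5923132.50 / 49335.00 = 120.06 in
ȳ = 5459452.50 / 49335.00 = 110.66 in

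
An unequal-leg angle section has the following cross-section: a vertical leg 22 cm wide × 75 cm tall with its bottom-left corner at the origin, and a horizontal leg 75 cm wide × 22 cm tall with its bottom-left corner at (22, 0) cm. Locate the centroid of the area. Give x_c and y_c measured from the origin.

x_c = 35.25 cm, y_c = 24.25 cm

Part | A | x̄ᵢ | ȳᵢ | A·x̄ᵢ | A·ȳᵢ
vertical leg | 1650.00 | 11.00 | 37.50 | 18150.00 | 61875.00
horizontal leg | 1650.00 | 59.50 | 11.00 | 98175.00 | 18150.00
Σ | 3300.00 |  |  | 116325.00 | 80025.00
x_c = 116325.00 / 3300.00 = 35.25 cm
y_c = 80025.00 / 3300.00 = 24.25 cm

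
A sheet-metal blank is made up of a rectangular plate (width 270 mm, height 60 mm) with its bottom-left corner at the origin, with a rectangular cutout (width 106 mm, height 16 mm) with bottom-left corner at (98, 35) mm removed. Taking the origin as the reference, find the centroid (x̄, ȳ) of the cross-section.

plate: A = 270 × 60 = 16200.00, centroid at (135.00, 30.00).
hole: A = −(106 × 16) = -1696.00, centroid at (151.00, 43.00).
ΣA = 14504.00 mm², ΣAx̄ = 1930904.00 mm³, ΣAȳ = 413072.00 mm³.
x̄ = 1930904.00/14504.00 = 133.13 mm; ȳ = 413072.00/14504.00 = 28.48 mm.

x̄ = 133.13 mm, ȳ = 28.48 mm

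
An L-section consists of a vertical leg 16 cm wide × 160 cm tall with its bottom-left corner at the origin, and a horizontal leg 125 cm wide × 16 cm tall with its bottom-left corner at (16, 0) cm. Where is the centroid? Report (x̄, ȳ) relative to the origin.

vertical leg: A = 16 × 160 = 2560.00, centroid at (8.00, 80.00).
horizontal leg: A = 125 × 16 = 2000.00, centroid at (78.50, 8.00).
ΣA = 4560.00 cm², ΣAx̄ = 177480.00 cm³, ΣAȳ = 220800.00 cm³.
x̄ = 177480.00/4560.00 = 38.92 cm; ȳ = 220800.00/4560.00 = 48.42 cm.

x̄ = 38.92 cm, ȳ = 48.42 cm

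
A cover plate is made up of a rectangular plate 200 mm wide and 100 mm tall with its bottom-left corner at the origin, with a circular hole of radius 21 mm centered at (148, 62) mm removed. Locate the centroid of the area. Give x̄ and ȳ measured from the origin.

plate: A = 200 × 100 = 20000.00, centroid at (100.00, 50.00).
hole: A = −π·21² = -1385.44, centroid at (148.00, 62.00).
ΣA = 18614.56 mm², ΣAx̄ = 1794954.53 mm³, ΣAȳ = 914102.57 mm³.
x̄ = 1794954.53/18614.56 = 96.43 mm; ȳ = 914102.57/18614.56 = 49.11 mm.

x̄ = 96.43 mm, ȳ = 49.11 mm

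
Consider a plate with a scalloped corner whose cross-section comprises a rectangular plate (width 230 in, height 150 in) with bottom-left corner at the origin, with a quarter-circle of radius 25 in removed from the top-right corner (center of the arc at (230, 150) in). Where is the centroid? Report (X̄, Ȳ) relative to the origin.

X̄ = 113.49 in, Ȳ = 74.07 in

Part | A | x̄ᵢ | ȳᵢ | A·x̄ᵢ | A·ȳᵢ
plate | 34500.00 | 115.00 | 75.00 | 3967500.00 | 2587500.00
removed quarter-circle | -490.87 | 219.39 | 139.39 | -107692.65 | -68422.74
Σ | 34009.13 |  |  | 3859807.35 | 2519077.26
X̄ = 3859807.35 / 34009.13 = 113.49 in
Ȳ = 2519077.26 / 34009.13 = 74.07 in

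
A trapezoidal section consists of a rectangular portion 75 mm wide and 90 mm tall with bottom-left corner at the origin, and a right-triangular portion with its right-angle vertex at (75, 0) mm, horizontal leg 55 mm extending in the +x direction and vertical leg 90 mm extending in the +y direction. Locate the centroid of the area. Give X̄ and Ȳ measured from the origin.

X̄ = 52.48 mm, Ȳ = 40.98 mm

rectangular portion: A = 75 × 90 = 6750.00, centroid at (37.50, 45.00).
triangular portion: A = ½·55·90 = 2475.00, centroid at (93.33, 30.00).
ΣA = 9225.00 mm²
ΣAX̄ = (6750.00)(37.50) + (2475.00)(93.33) = 484125.00 mm³
ΣAȲ = (6750.00)(45.00) + (2475.00)(30.00) = 378000.00 mm³
X̄ = 484125.00 / 9225.00 = 52.48 mm
Ȳ = 378000.00 / 9225.00 = 40.98 mm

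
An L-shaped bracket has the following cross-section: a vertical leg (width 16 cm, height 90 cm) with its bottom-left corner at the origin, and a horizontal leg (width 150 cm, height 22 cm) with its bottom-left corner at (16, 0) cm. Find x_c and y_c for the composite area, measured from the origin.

x_c = 65.78 cm, y_c = 21.33 cm

Part | A | x̄ᵢ | ȳᵢ | A·x̄ᵢ | A·ȳᵢ
vertical leg | 1440.00 | 8.00 | 45.00 | 11520.00 | 64800.00
horizontal leg | 3300.00 | 91.00 | 11.00 | 300300.00 | 36300.00
Σ | 4740.00 |  |  | 311820.00 | 101100.00
x_c = 311820.00 / 4740.00 = 65.78 cm
y_c = 101100.00 / 4740.00 = 21.33 cm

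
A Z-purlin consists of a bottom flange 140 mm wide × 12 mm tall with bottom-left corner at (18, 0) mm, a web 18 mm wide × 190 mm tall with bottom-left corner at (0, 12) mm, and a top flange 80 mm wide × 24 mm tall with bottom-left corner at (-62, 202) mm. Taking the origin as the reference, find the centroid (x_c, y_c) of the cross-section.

bottom flange: A = 140 × 12 = 1680.00, centroid at (88.00, 6.00).
web: A = 18 × 190 = 3420.00, centroid at (9.00, 107.00).
top flange: A = 80 × 24 = 1920.00, centroid at (-22.00, 214.00).
ΣA = 7020.00 mm², ΣAx_c = 136380.00 mm³, ΣAy_c = 786900.00 mm³.
x_c = 136380.00/7020.00 = 19.43 mm; y_c = 786900.00/7020.00 = 112.09 mm.

x_c = 19.43 mm, y_c = 112.09 mm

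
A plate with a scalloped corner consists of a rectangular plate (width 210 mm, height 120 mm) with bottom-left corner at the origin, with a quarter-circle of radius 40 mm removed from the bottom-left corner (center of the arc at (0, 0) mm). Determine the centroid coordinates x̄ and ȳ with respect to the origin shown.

plate: A = 210 × 120 = 25200.00, centroid at (105.00, 60.00).
removed quarter-circle: A = −¼π·40² = -1256.64, centroid at (16.98, 16.98).
ΣA = 23943.36 mm², ΣAx̄ = 2624666.67 mm³, ΣAȳ = 1490666.67 mm³.
x̄ = 2624666.67/23943.36 = 109.62 mm; ȳ = 1490666.67/23943.36 = 62.26 mm.

x̄ = 109.62 mm, ȳ = 62.26 mm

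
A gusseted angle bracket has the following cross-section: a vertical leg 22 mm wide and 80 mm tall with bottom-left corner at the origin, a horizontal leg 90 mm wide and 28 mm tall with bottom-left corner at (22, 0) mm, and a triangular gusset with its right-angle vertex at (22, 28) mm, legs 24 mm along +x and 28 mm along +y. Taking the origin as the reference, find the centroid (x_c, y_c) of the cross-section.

x_c = 42.95 mm, y_c = 25.61 mm

vertical leg: A = 22 × 80 = 1760.00, centroid at (11.00, 40.00).
horizontal leg: A = 90 × 28 = 2520.00, centroid at (67.00, 14.00).
gusset: A = ½·24·28 = 336.00, centroid at (30.00, 37.33).
ΣA = 4616.00 mm²
ΣAx_c = (1760.00)(11.00) + (2520.00)(67.00) + (336.00)(30.00) = 198280.00 mm³
ΣAy_c = (1760.00)(40.00) + (2520.00)(14.00) + (336.00)(37.33) = 118224.00 mm³
x_c = 198280.00 / 4616.00 = 42.95 mm
y_c = 118224.00 / 4616.00 = 25.61 mm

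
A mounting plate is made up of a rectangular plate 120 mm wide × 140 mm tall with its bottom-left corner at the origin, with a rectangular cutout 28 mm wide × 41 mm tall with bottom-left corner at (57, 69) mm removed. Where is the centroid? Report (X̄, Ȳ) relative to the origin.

plate: A = 120 × 140 = 16800.00, centroid at (60.00, 70.00).
hole: A = −(28 × 41) = -1148.00, centroid at (71.00, 89.50).
ΣA = 15652.00 mm², ΣAX̄ = 926492.00 mm³, ΣAȲ = 1073254.00 mm³.
X̄ = 926492.00/15652.00 = 59.19 mm; Ȳ = 1073254.00/15652.00 = 68.57 mm.

X̄ = 59.19 mm, Ȳ = 68.57 mm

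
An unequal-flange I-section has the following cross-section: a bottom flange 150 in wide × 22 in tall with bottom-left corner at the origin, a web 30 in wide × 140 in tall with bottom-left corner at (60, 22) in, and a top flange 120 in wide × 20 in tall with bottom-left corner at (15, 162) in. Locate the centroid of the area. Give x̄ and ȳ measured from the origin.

bottom flange: A = 150 × 22 = 3300.00, centroid at (75.00, 11.00).
web: A = 30 × 140 = 4200.00, centroid at (75.00, 92.00).
top flange: A = 120 × 20 = 2400.00, centroid at (75.00, 172.00).
ΣA = 9900.00 in², ΣAx̄ = 742500.00 in³, ΣAȳ = 835500.00 in³.
x̄ = 742500.00/9900.00 = 75.00 in; ȳ = 835500.00/9900.00 = 84.39 in.

x̄ = 75.00 in, ȳ = 84.39 in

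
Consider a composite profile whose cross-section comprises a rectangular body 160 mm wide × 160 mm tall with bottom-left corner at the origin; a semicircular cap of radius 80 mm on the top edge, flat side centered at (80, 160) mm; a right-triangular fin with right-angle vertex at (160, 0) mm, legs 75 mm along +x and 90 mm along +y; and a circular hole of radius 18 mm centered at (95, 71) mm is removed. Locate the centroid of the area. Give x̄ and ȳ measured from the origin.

x̄ = 88.92 mm, ȳ = 105.94 mm

Part | A | x̄ᵢ | ȳᵢ | A·x̄ᵢ | A·ȳᵢ
rectangular body | 25600.00 | 80.00 | 80.00 | 2048000.00 | 2048000.00
semicircular top | 10053.10 | 80.00 | 193.95 | 804247.72 | 1949828.77
triangular fin | 3375.00 | 185.00 | 30.00 | 624375.00 | 101250.00
hole | -1017.88 | 95.00 | 71.00 | -96698.22 | -72269.20
Σ | 38010.22 |  |  | 3379924.50 | 4026809.57
x̄ = 3379924.50 / 38010.22 = 88.92 mm
ȳ = 4026809.57 / 38010.22 = 105.94 mm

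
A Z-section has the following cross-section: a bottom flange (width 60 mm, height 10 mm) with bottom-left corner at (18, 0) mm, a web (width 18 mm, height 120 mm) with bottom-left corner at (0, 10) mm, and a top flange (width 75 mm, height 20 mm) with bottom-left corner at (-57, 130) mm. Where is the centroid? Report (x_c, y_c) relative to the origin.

x_c = 4.46 mm, y_c = 85.49 mm

bottom flange: A = 60 × 10 = 600.00, centroid at (48.00, 5.00).
web: A = 18 × 120 = 2160.00, centroid at (9.00, 70.00).
top flange: A = 75 × 20 = 1500.00, centroid at (-19.50, 140.00).
ΣA = 4260.00 mm²
ΣAx_c = (600.00)(48.00) + (2160.00)(9.00) + (1500.00)(-19.50) = 18990.00 mm³
ΣAy_c = (600.00)(5.00) + (2160.00)(70.00) + (1500.00)(140.00) = 364200.00 mm³
x_c = 18990.00 / 4260.00 = 4.46 mm
y_c = 364200.00 / 4260.00 = 85.49 mm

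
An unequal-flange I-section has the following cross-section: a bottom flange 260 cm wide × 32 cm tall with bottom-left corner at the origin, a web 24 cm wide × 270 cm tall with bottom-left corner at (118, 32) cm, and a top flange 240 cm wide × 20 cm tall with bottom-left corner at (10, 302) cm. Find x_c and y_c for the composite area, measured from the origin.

Part | A | x̄ᵢ | ȳᵢ | A·x̄ᵢ | A·ȳᵢ
bottom flange | 8320.00 | 130.00 | 16.00 | 1081600.00 | 133120.00
web | 6480.00 | 130.00 | 167.00 | 842400.00 | 1082160.00
top flange | 4800.00 | 130.00 | 312.00 | 624000.00 | 1497600.00
Σ | 19600.00 |  |  | 2548000.00 | 2712880.00
x_c = 2548000.00 / 19600.00 = 130.00 cm
y_c = 2712880.00 / 19600.00 = 138.41 cm

x_c = 130.00 cm, y_c = 138.41 cm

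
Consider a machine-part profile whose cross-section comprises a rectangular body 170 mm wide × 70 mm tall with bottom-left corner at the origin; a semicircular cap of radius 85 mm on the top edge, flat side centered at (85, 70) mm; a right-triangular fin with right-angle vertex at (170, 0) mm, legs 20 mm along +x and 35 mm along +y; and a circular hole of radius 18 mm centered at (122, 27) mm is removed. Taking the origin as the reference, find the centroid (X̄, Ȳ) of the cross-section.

X̄ = 84.75 mm, Ȳ = 70.72 mm

rectangular body: A = 170 × 70 = 11900.00, centroid at (85.00, 35.00).
semicircular top: A = ½π·85² = 11349.00, centroid at (85.00, 106.08).
triangular fin: A = ½·20·35 = 350.00, centroid at (176.67, 11.67).
hole: A = −π·18² = -1017.88, centroid at (122.00, 27.00).
ΣA = 22581.13 mm²
ΣAX̄ = (11900.00)(85.00) + (11349.00)(85.00) + (350.00)(176.67) + (-1017.88)(122.00) = 1913817.75 mm³
ΣAȲ = (11900.00)(35.00) + (11349.00)(106.08) + (350.00)(11.67) + (-1017.88)(27.00) = 1596947.59 mm³
X̄ = 1913817.75 / 22581.13 = 84.75 mm
Ȳ = 1596947.59 / 22581.13 = 70.72 mm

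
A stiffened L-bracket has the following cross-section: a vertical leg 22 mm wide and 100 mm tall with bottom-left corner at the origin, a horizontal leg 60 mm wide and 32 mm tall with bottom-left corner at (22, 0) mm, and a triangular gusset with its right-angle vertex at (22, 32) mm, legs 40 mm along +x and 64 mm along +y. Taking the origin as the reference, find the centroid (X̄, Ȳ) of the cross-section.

Part | A | x̄ᵢ | ȳᵢ | A·x̄ᵢ | A·ȳᵢ
vertical leg | 2200.00 | 11.00 | 50.00 | 24200.00 | 110000.00
horizontal leg | 1920.00 | 52.00 | 16.00 | 99840.00 | 30720.00
gusset | 1280.00 | 35.33 | 53.33 | 45226.67 | 68266.67
Σ | 5400.00 |  |  | 169266.67 | 208986.67
X̄ = 169266.67 / 5400.00 = 31.35 mm
Ȳ = 208986.67 / 5400.00 = 38.70 mm

X̄ = 31.35 mm, Ȳ = 38.70 mm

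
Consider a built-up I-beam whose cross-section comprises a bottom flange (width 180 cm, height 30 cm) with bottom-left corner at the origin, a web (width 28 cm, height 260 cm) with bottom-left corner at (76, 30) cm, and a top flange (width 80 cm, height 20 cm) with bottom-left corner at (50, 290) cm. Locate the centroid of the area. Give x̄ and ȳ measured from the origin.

x̄ = 90.00 cm, ȳ = 120.85 cm

bottom flange: A = 180 × 30 = 5400.00, centroid at (90.00, 15.00).
web: A = 28 × 260 = 7280.00, centroid at (90.00, 160.00).
top flange: A = 80 × 20 = 1600.00, centroid at (90.00, 300.00).
ΣA = 14280.00 cm², ΣAx̄ = 1285200.00 cm³, ΣAȳ = 1725800.00 cm³.
x̄ = 1285200.00/14280.00 = 90.00 cm; ȳ = 1725800.00/14280.00 = 120.85 cm.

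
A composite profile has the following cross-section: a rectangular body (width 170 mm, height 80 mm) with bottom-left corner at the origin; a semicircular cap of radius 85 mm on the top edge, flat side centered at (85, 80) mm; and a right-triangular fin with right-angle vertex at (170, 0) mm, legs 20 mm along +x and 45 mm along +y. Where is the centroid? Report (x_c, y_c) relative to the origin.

x_c = 86.62 mm, y_c = 73.55 mm

Part | A | x̄ᵢ | ȳᵢ | A·x̄ᵢ | A·ȳᵢ
rectangular body | 13600.00 | 85.00 | 40.00 | 1156000.00 | 544000.00
semicircular top | 11349.00 | 85.00 | 116.08 | 964665.29 | 1317336.94
triangular fin | 450.00 | 176.67 | 15.00 | 79500.00 | 6750.00
Σ | 25399.00 |  |  | 2200165.29 | 1868086.94
x_c = 2200165.29 / 25399.00 = 86.62 mm
y_c = 1868086.94 / 25399.00 = 73.55 mm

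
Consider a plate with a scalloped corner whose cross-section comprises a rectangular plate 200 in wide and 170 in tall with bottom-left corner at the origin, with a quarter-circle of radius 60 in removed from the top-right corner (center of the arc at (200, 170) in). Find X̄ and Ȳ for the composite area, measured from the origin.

X̄ = 93.24 in, Ȳ = 79.60 in

plate: A = 200 × 170 = 34000.00, centroid at (100.00, 85.00).
removed quarter-circle: A = −¼π·60² = -2827.43, centroid at (174.54, 144.54).
ΣA = 31172.57 in²
ΣAX̄ = (34000.00)(100.00) + (-2827.43)(174.54) = 2906513.32 in³
ΣAȲ = (34000.00)(85.00) + (-2827.43)(144.54) = 2481336.32 in³
X̄ = 2906513.32 / 31172.57 = 93.24 in
Ȳ = 2481336.32 / 31172.57 = 79.60 in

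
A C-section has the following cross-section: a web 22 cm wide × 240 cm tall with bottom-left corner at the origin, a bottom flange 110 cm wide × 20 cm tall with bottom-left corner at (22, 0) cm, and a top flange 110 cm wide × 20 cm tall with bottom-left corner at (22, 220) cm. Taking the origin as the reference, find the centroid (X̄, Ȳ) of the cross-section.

X̄ = 41.00 cm, Ȳ = 120.00 cm

web: A = 22 × 240 = 5280.00, centroid at (11.00, 120.00).
bottom flange: A = 110 × 20 = 2200.00, centroid at (77.00, 10.00).
top flange: A = 110 × 20 = 2200.00, centroid at (77.00, 230.00).
ΣA = 9680.00 cm²
ΣAX̄ = (5280.00)(11.00) + (2200.00)(77.00) + (2200.00)(77.00) = 396880.00 cm³
ΣAȲ = (5280.00)(120.00) + (2200.00)(10.00) + (2200.00)(230.00) = 1161600.00 cm³
X̄ = 396880.00 / 9680.00 = 41.00 cm
Ȳ = 1161600.00 / 9680.00 = 120.00 cm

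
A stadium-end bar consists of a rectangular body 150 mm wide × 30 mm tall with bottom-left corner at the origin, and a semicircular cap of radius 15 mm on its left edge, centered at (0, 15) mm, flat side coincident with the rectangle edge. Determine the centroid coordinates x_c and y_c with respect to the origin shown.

Part | A | x̄ᵢ | ȳᵢ | A·x̄ᵢ | A·ȳᵢ
rectangular body | 4500.00 | 75.00 | 15.00 | 337500.00 | 67500.00
semicircular end | 353.43 | -6.37 | 15.00 | -2250.00 | 5301.44
Σ | 4853.43 |  |  | 335250.00 | 72801.44
x_c = 335250.00 / 4853.43 = 69.07 mm
y_c = 72801.44 / 4853.43 = 15.00 mm

x_c = 69.07 mm, y_c = 15.00 mm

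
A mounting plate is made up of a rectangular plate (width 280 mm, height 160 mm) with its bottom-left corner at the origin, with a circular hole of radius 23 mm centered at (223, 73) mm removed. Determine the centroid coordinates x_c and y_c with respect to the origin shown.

x_c = 136.80 mm, y_c = 80.27 mm

plate: A = 280 × 160 = 44800.00, centroid at (140.00, 80.00).
hole: A = −π·23² = -1661.90, centroid at (223.00, 73.00).
ΣA = 43138.10 mm²
ΣAx_c = (44800.00)(140.00) + (-1661.90)(223.00) = 5901395.74 mm³
ΣAy_c = (44800.00)(80.00) + (-1661.90)(73.00) = 3462681.12 mm³
x_c = 5901395.74 / 43138.10 = 136.80 mm
y_c = 3462681.12 / 43138.10 = 80.27 mm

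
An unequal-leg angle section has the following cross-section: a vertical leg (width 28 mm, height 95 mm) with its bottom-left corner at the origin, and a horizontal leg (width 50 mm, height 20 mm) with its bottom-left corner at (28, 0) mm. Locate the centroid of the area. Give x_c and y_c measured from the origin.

x_c = 24.66 mm, y_c = 37.25 mm

vertical leg: A = 28 × 95 = 2660.00, centroid at (14.00, 47.50).
horizontal leg: A = 50 × 20 = 1000.00, centroid at (53.00, 10.00).
ΣA = 3660.00 mm²
ΣAx_c = (2660.00)(14.00) + (1000.00)(53.00) = 90240.00 mm³
ΣAy_c = (2660.00)(47.50) + (1000.00)(10.00) = 136350.00 mm³
x_c = 90240.00 / 3660.00 = 24.66 mm
y_c = 136350.00 / 3660.00 = 37.25 mm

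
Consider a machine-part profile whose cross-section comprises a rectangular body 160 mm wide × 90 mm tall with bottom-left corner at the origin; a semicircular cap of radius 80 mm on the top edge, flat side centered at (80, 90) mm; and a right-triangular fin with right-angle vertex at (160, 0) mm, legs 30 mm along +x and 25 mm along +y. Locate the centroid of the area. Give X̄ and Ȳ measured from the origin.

X̄ = 81.36 mm, Ȳ = 76.41 mm

rectangular body: A = 160 × 90 = 14400.00, centroid at (80.00, 45.00).
semicircular top: A = ½π·80² = 10053.10, centroid at (80.00, 123.95).
triangular fin: A = ½·30·25 = 375.00, centroid at (170.00, 8.33).
ΣA = 24828.10 mm²
ΣAX̄ = (14400.00)(80.00) + (10053.10)(80.00) + (375.00)(170.00) = 2019997.72 mm³
ΣAȲ = (14400.00)(45.00) + (10053.10)(123.95) + (375.00)(8.33) = 1897237.02 mm³
X̄ = 2019997.72 / 24828.10 = 81.36 mm
Ȳ = 1897237.02 / 24828.10 = 76.41 mm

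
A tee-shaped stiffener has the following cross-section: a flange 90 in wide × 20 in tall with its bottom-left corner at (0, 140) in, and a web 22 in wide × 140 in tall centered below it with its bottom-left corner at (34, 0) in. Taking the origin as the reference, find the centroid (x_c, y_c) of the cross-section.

x_c = 45.00 in, y_c = 99.51 in

web: A = 22 × 140 = 3080.00, centroid at (45.00, 70.00).
flange: A = 90 × 20 = 1800.00, centroid at (45.00, 150.00).
ΣA = 4880.00 in²
ΣAx_c = (3080.00)(45.00) + (1800.00)(45.00) = 219600.00 in³
ΣAy_c = (3080.00)(70.00) + (1800.00)(150.00) = 485600.00 in³
x_c = 219600.00 / 4880.00 = 45.00 in
y_c = 485600.00 / 4880.00 = 99.51 in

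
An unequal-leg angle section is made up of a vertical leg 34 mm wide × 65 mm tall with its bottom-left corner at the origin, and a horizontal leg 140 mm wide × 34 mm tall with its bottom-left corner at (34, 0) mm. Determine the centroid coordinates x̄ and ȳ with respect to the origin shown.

x̄ = 76.41 mm, ȳ = 21.91 mm

vertical leg: A = 34 × 65 = 2210.00, centroid at (17.00, 32.50).
horizontal leg: A = 140 × 34 = 4760.00, centroid at (104.00, 17.00).
ΣA = 6970.00 mm², ΣAx̄ = 532610.00 mm³, ΣAȳ = 152745.00 mm³.
x̄ = 532610.00/6970.00 = 76.41 mm; ȳ = 152745.00/6970.00 = 21.91 mm.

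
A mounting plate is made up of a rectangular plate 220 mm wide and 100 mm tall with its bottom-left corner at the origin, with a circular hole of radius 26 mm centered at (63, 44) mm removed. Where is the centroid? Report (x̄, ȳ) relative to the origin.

x̄ = 115.02 mm, ȳ = 50.64 mm

Part | A | x̄ᵢ | ȳᵢ | A·x̄ᵢ | A·ȳᵢ
plate | 22000.00 | 110.00 | 50.00 | 2420000.00 | 1100000.00
hole | -2123.72 | 63.00 | 44.00 | -133794.15 | -93443.53
Σ | 19876.28 |  |  | 2286205.85 | 1006556.47
x̄ = 2286205.85 / 19876.28 = 115.02 mm
ȳ = 1006556.47 / 19876.28 = 50.64 mm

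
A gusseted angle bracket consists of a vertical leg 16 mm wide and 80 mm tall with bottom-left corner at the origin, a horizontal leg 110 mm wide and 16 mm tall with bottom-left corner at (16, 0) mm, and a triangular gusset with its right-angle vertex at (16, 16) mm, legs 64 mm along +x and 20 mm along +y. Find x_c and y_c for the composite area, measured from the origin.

x_c = 43.23 mm, y_c = 21.68 mm

vertical leg: A = 16 × 80 = 1280.00, centroid at (8.00, 40.00).
horizontal leg: A = 110 × 16 = 1760.00, centroid at (71.00, 8.00).
gusset: A = ½·64·20 = 640.00, centroid at (37.33, 22.67).
ΣA = 3680.00 mm², ΣAx_c = 159093.33 mm³, ΣAy_c = 79786.67 mm³.
x_c = 159093.33/3680.00 = 43.23 mm; y_c = 79786.67/3680.00 = 21.68 mm.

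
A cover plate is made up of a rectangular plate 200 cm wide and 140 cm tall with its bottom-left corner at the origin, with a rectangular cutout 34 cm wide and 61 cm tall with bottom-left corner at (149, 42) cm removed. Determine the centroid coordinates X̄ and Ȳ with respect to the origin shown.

X̄ = 94.72 cm, Ȳ = 69.80 cm

Part | A | x̄ᵢ | ȳᵢ | A·x̄ᵢ | A·ȳᵢ
plate | 28000.00 | 100.00 | 70.00 | 2800000.00 | 1960000.00
hole | -2074.00 | 166.00 | 72.50 | -344284.00 | -150365.00
Σ | 25926.00 |  |  | 2455716.00 | 1809635.00
X̄ = 2455716.00 / 25926.00 = 94.72 cm
Ȳ = 1809635.00 / 25926.00 = 69.80 cm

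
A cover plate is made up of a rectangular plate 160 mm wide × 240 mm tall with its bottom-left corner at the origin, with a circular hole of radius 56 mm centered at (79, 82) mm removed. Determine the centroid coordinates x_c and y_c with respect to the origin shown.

x_c = 80.35 mm, y_c = 133.11 mm

plate: A = 160 × 240 = 38400.00, centroid at (80.00, 120.00).
hole: A = −π·56² = -9852.03, centroid at (79.00, 82.00).
ΣA = 28547.97 mm², ΣAx_c = 2293689.27 mm³, ΣAy_c = 3800133.17 mm³.
x_c = 2293689.27/28547.97 = 80.35 mm; y_c = 3800133.17/28547.97 = 133.11 mm.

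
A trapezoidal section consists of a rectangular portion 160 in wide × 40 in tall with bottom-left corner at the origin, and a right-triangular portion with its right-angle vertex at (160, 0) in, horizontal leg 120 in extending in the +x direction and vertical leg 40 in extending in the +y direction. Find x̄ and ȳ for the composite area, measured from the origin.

x̄ = 112.73 in, ȳ = 18.18 in

rectangular portion: A = 160 × 40 = 6400.00, centroid at (80.00, 20.00).
triangular portion: A = ½·120·40 = 2400.00, centroid at (200.00, 13.33).
ΣA = 8800.00 in², ΣAx̄ = 992000.00 in³, ΣAȳ = 160000.00 in³.
x̄ = 992000.00/8800.00 = 112.73 in; ȳ = 160000.00/8800.00 = 18.18 in.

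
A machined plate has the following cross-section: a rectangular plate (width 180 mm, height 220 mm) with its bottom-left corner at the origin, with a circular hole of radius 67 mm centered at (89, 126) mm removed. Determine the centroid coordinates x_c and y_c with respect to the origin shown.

Part | A | x̄ᵢ | ȳᵢ | A·x̄ᵢ | A·ȳᵢ
plate | 39600.00 | 90.00 | 110.00 | 3564000.00 | 4356000.00
hole | -14102.61 | 89.00 | 126.00 | -1255132.24 | -1776928.79
Σ | 25497.39 |  |  | 2308867.76 | 2579071.21
x_c = 2308867.76 / 25497.39 = 90.55 mm
y_c = 2579071.21 / 25497.39 = 101.15 mm

x_c = 90.55 mm, y_c = 101.15 mm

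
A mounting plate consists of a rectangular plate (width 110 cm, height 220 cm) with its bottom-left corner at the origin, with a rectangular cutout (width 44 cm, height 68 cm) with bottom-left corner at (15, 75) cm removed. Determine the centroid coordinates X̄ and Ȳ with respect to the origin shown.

X̄ = 57.54 cm, Ȳ = 110.14 cm

plate: A = 110 × 220 = 24200.00, centroid at (55.00, 110.00).
hole: A = −(44 × 68) = -2992.00, centroid at (37.00, 109.00).
ΣA = 21208.00 cm²
ΣAX̄ = (24200.00)(55.00) + (-2992.00)(37.00) = 1220296.00 cm³
ΣAȲ = (24200.00)(110.00) + (-2992.00)(109.00) = 2335872.00 cm³
X̄ = 1220296.00 / 21208.00 = 57.54 cm
Ȳ = 2335872.00 / 21208.00 = 110.14 cm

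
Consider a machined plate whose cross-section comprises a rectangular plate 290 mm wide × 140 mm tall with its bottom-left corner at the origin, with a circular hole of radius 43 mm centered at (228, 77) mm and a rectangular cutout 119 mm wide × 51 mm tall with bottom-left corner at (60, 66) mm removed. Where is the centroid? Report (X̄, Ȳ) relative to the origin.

plate: A = 290 × 140 = 40600.00, centroid at (145.00, 70.00).
hole 1: A = −π·43² = -5808.80, centroid at (228.00, 77.00).
hole 2: A = −(119 × 51) = -6069.00, centroid at (119.50, 91.50).
ΣA = 28722.20 mm²
ΣAX̄ = (40600.00)(145.00) + (-5808.80)(228.00) + (-6069.00)(119.50) = 3837347.00 mm³
ΣAȲ = (40600.00)(70.00) + (-5808.80)(77.00) + (-6069.00)(91.50) = 1839408.53 mm³
X̄ = 3837347.00 / 28722.20 = 133.60 mm
Ȳ = 1839408.53 / 28722.20 = 64.04 mm

X̄ = 133.60 mm, Ȳ = 64.04 mm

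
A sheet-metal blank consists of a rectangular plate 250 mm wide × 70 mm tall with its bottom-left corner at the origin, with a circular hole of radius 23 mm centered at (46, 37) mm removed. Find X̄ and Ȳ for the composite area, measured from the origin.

X̄ = 133.29 mm, Ȳ = 34.79 mm

Part | A | x̄ᵢ | ȳᵢ | A·x̄ᵢ | A·ȳᵢ
plate | 17500.00 | 125.00 | 35.00 | 2187500.00 | 612500.00
hole | -1661.90 | 46.00 | 37.00 | -76447.52 | -61490.39
Σ | 15838.10 |  |  | 2111052.48 | 551009.61
X̄ = 2111052.48 / 15838.10 = 133.29 mm
Ȳ = 551009.61 / 15838.10 = 34.79 mm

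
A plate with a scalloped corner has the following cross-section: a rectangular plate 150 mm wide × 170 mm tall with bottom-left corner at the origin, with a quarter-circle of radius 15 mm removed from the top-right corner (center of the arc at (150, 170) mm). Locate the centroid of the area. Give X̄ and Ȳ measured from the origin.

plate: A = 150 × 170 = 25500.00, centroid at (75.00, 85.00).
removed quarter-circle: A = −¼π·15² = -176.71, centroid at (143.63, 163.63).
ΣA = 25323.29 mm², ΣAX̄ = 1887117.81 mm³, ΣAȲ = 2138583.52 mm³.
X̄ = 1887117.81/25323.29 = 74.52 mm; Ȳ = 2138583.52/25323.29 = 84.45 mm.

X̄ = 74.52 mm, Ȳ = 84.45 mm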